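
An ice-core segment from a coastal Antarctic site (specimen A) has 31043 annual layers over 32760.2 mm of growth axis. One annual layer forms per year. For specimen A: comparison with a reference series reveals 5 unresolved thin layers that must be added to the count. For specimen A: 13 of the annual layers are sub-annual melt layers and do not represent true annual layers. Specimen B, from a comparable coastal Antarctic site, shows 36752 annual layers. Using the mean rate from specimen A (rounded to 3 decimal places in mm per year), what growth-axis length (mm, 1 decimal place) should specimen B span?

Specimen A: true annual layer count = 31043 − 13 + 5 = 31035.
A: 32760.2 mm over 31035 years gives 32760.2 / 31035 ≈ 1.056 mm/year.
For B, 1.056 mm/year × 36752 years = 38810.1 mm.

38810.1 mm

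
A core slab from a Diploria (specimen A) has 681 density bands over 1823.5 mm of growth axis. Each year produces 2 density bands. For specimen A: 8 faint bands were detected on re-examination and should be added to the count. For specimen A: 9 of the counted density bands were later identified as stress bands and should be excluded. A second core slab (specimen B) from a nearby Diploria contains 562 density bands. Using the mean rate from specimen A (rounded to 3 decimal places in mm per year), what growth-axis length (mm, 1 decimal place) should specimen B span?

Specimen A: correcting the raw count gives 681 − 9 + 8 = 680 true density bands.
Specimen A: with 2 density bands per year, 680 / 2 = 340 years.
A: Extension rate ≈ 1823.5 / 340 = 5.363 mm/yr.
Specimen B: 562 density bands at 2 per year is 562 / 2 = 281 years. For B, 5.363 mm/year × 281 years = 1507.0 mm.

1507.0 mm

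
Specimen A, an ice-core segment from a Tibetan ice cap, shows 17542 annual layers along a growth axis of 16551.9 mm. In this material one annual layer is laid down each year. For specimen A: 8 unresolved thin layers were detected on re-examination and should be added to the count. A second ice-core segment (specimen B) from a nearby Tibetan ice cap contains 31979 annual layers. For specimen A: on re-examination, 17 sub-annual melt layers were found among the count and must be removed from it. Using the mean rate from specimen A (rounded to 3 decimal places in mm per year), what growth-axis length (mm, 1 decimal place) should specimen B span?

Specimen A: correcting the raw count gives 17542 − 17 + 8 = 17533 true annual layers.
A: Extension rate ≈ 16551.9 / 17533 = 0.944 mm/yr.
Length of B = 0.944 × 31979 = 30188.2 mm.

30188.2 mm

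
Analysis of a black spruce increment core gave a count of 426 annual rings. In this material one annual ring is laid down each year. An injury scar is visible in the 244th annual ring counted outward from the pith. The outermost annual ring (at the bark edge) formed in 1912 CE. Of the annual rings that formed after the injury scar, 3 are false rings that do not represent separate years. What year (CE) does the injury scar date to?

1733 CE

The injury scar sits at annual ring 244 from the pith, so 426 − 244 = 182 annual rings formed after it.
Removing the 3 false annual rings leaves 182 − 3 = 179 true annual rings beyond the injury scar.
The annual ring at the bark edge is 1912 CE, so the injury scar dates to 1912 − 179 = 1733 CE.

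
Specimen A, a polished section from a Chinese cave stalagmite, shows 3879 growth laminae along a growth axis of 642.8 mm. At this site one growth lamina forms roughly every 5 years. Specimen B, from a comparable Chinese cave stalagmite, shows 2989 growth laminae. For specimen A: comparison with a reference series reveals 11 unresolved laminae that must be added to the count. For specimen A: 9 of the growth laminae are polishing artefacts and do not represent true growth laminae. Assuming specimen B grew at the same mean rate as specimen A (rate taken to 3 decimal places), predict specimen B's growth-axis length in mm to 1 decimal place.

493.2 mm

Specimen A: after corrections the count is 3879 − 9 + 11 = 3881 growth laminae.
Specimen A: multiplying by 5 years per growth lamina: 3881 × 5 = 19405 years.
A: Extension rate ≈ 642.8 / 19405 = 0.033 mm per year.
Specimen B: at 5 years per growth lamina, 2989 × 5 = 14945 years. B's length ≈ 0.033 × 14945 = 493.2 mm.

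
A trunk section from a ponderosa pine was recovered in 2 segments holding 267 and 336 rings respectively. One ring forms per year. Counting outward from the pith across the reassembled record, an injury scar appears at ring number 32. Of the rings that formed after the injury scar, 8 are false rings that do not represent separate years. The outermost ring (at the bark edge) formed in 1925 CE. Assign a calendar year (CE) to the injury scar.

Total rings = 267 + 336 = 603.
603 − 32 = 571 rings lie beyond the injury scar toward the bark edge.
571 − 8 false = 563 true rings after the injury scar.
1925 − 563 = 1362 CE.

1362 CE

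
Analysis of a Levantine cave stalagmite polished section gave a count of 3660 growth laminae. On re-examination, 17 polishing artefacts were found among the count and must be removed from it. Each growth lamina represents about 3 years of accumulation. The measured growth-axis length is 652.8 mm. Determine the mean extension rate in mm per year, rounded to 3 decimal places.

After corrections the count is 3660 − 17 = 3643 growth laminae.
3643 growth laminae at 3 years each span 3643 × 3 = 10929 years.
Extension rate ≈ 652.8 / 10929 = 0.060 mm per year.

0.060 mm per year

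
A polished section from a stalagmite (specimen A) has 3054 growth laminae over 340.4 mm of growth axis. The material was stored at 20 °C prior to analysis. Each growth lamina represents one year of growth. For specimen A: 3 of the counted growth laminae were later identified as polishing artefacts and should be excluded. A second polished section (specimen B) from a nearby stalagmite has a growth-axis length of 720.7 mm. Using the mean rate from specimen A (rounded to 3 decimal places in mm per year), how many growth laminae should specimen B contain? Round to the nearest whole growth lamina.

6435 growth laminae

Specimen A: after corrections the count is 3054 − 3 = 3051 growth laminae.
A: Extension rate ≈ 340.4 / 3051 = 0.112 mm/yr.
Specimen B: 720.7 mm / 0.112 mm per year = 6434.82 years ≈ 6435 growth laminae.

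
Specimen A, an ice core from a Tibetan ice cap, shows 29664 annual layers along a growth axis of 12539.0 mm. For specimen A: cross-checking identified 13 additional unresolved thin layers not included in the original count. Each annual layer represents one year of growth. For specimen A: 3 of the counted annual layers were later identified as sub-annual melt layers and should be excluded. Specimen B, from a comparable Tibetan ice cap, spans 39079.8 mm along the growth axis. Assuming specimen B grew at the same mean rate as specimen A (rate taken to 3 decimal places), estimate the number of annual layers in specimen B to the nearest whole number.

Specimen A: adjusted count: 29664 − 3 + 13 = 29674 annual layers.
A: Extension rate ≈ 12539.0 / 29674 = 0.423 mm/year.
Specimen B: 39079.8 mm / 0.423 mm per year = 92387.23 years ≈ 92387 annual layers.

92387 annual layers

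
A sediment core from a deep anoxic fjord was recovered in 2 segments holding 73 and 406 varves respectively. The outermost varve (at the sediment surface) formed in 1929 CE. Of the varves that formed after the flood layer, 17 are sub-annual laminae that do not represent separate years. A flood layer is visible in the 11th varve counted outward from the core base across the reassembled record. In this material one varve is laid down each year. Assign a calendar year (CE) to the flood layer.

1478 CE

Total varves = 73 + 406 = 479.
479 − 11 = 468 varves lie beyond the flood layer toward the sediment surface.
Removing the 17 false varves leaves 468 − 17 = 451 true varves beyond the flood layer.
Counting back 451 years from 1929 CE places the flood layer in 1929 − 451 = 1478 CE.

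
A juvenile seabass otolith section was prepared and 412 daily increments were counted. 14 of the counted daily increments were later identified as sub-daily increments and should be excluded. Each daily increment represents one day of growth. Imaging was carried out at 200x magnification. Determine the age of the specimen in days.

398 days

True daily increment count = 412 − 14 = 398.
With a one-to-one daily increment periodicity this is 398 days.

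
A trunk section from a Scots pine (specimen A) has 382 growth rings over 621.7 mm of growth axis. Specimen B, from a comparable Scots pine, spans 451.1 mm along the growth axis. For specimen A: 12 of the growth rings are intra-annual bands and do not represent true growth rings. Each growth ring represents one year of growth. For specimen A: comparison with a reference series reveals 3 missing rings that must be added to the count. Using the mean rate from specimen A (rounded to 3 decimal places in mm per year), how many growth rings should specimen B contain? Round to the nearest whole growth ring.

Specimen A: correcting the raw count gives 382 − 12 + 3 = 373 true growth rings.
A: Extension rate ≈ 621.7 / 373 = 1.667 mm/year.
B spans 451.1 / 1.667 = 270.61 years ≈ 271 growth rings.

271 growth rings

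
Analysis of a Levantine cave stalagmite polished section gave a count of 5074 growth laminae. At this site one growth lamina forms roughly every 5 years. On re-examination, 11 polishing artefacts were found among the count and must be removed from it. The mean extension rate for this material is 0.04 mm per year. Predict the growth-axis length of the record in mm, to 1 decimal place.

Adjusted count: 5074 − 11 = 5063 growth laminae.
5063 growth laminae at 5 years each span 5063 × 5 = 25315 years.
Predicted length = 0.04 mm/year × 25315 years = 1012.6 mm.

1012.6 mm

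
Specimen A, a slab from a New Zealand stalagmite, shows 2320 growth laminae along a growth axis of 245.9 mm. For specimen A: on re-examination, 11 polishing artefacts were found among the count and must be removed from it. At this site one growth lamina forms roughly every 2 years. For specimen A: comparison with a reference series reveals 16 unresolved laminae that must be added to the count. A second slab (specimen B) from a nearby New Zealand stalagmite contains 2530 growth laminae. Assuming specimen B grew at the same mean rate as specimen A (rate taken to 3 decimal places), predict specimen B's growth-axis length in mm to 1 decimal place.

Specimen A: correcting the raw count gives 2320 − 11 + 16 = 2325 true growth laminae.
Specimen A: multiplying by 2 years per growth lamina: 2325 × 2 = 4650 years.
A: Extension rate ≈ 245.9 / 4650 = 0.053 mm/yr.
Specimen B: at 2 years per growth lamina, 2530 × 2 = 5060 years. B's length ≈ 0.053 × 5060 = 268.2 mm.

268.2 mm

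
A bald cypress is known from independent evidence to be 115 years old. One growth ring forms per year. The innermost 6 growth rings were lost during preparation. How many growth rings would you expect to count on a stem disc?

109 growth rings

Expected growth rings over 115 years: 115.
Less the 6 uncaptured growth rings: 115 − 6 = 109.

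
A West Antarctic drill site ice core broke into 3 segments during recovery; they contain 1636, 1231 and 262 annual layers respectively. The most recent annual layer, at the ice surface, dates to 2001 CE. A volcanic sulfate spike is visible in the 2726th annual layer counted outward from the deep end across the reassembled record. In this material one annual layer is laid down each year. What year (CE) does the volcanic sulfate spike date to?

1598 CE

Total annual layers = 1636 + 1231 + 262 = 3129.
The volcanic sulfate spike sits at annual layer 2726 from the deep end, so 3129 − 2726 = 403 annual layers formed after it.
Counting back 403 years from 2001 CE places the volcanic sulfate spike in 2001 − 403 = 1598 CE.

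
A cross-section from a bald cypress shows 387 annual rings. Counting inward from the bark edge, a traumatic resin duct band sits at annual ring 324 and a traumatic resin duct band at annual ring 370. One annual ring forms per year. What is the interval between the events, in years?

The two markers are separated by 370 − 324 = 46 annual rings.
At one annual ring per year, 46 years elapsed between them.

46 yr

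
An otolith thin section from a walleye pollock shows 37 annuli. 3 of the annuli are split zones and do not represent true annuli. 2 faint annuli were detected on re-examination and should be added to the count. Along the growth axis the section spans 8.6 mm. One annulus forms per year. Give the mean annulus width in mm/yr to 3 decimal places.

0.239 mm/yr

Adjusted count: 37 − 3 + 2 = 36 annuli.
8.6 mm over 36 years gives 8.6 / 36 ≈ 0.239 mm/yr.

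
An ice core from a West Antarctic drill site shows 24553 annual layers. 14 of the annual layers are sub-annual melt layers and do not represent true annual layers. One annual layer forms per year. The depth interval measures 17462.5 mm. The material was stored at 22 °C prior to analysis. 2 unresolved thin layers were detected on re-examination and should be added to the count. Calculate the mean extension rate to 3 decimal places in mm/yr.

True annual layer count = 24553 − 14 + 2 = 24541.
Extension rate ≈ 17462.5 / 24541 = 0.712 mm/yr.

0.712 mm/yr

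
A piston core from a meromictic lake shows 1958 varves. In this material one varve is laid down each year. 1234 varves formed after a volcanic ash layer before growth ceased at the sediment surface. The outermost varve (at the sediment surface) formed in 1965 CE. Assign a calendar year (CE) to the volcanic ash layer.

There are 1234 varves younger than the volcanic ash layer.
The varve at the sediment surface is 1965 CE, so the volcanic ash layer dates to 1965 − 1234 = 731 CE.

731 CE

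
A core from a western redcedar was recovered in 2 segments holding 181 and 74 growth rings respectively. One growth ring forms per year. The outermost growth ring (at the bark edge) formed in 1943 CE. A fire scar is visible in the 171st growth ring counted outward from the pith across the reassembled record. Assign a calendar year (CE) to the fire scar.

Total growth rings = 181 + 74 = 255.
255 − 171 = 84 growth rings lie beyond the fire scar toward the bark edge.
The growth ring at the bark edge is 1943 CE, so the fire scar dates to 1943 − 84 = 1859 CE.

1859 CE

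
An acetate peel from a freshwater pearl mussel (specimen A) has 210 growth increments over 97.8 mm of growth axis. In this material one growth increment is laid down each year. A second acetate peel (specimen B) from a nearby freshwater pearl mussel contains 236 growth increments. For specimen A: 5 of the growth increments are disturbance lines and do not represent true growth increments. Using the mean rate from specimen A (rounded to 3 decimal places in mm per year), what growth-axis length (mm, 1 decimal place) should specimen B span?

112.6 mm

Specimen A: correcting the raw count gives 210 − 5 = 205 true growth increments.
A: 97.8 mm over 205 years gives 97.8 / 205 ≈ 0.477 mm/year.
B's length ≈ 0.477 × 236 = 112.6 mm.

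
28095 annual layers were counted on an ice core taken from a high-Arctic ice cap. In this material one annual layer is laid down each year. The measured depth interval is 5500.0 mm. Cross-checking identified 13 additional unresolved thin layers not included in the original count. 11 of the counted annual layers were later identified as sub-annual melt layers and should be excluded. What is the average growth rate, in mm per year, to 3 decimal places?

0.196 mm per year

Correcting the raw count gives 28095 − 11 + 13 = 28097 true annual layers.
Mean rate = 5500.0 mm / 28097 years ≈ 0.196 mm per year.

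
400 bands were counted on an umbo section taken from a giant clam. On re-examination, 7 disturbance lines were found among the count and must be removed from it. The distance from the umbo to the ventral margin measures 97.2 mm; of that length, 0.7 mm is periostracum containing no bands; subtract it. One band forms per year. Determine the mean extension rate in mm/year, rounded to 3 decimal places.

Adjusted count: 400 − 7 = 393 bands.
Removing the 0.7 mm offcut leaves 97.2 − 0.7 = 96.5 mm.
Extension rate ≈ 96.5 / 393 = 0.246 mm/year.

0.246 mm/year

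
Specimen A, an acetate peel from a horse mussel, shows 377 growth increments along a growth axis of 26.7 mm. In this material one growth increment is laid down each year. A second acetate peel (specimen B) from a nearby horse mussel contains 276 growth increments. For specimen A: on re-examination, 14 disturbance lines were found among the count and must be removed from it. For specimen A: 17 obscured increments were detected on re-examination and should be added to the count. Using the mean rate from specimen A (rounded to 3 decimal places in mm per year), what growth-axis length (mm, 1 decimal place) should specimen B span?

Specimen A: correcting the raw count gives 377 − 14 + 17 = 380 true growth increments.
A: Extension rate ≈ 26.7 / 380 = 0.070 mm per year.
For B, 0.070 mm/year × 276 years = 19.3 mm.

19.3 mm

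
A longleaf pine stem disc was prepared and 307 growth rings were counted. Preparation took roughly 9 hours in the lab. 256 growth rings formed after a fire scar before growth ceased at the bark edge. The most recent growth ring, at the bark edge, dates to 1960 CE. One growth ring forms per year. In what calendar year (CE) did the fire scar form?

256 growth rings post-date the fire scar.
1960 − 256 = 1704 CE.

1704 CE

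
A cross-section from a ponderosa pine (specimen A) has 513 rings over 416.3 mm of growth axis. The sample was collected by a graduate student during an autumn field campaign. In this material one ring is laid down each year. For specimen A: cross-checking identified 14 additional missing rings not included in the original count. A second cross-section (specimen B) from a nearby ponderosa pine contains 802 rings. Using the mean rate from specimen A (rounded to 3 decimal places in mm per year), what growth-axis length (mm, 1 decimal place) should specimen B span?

633.6 mm

Specimen A: after corrections the count is 513 + 14 = 527 rings.
A: 416.3 mm over 527 years gives 416.3 / 527 ≈ 0.790 mm/yr.
For B, 0.790 mm/year × 802 years = 633.6 mm.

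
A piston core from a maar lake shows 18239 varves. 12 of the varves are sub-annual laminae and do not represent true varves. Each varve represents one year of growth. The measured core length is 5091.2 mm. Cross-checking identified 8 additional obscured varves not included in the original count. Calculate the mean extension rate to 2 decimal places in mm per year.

Adjusted count: 18239 − 12 + 8 = 18235 varves.
Extension rate ≈ 5091.2 / 18235 = 0.28 mm per year.

0.28 mm per year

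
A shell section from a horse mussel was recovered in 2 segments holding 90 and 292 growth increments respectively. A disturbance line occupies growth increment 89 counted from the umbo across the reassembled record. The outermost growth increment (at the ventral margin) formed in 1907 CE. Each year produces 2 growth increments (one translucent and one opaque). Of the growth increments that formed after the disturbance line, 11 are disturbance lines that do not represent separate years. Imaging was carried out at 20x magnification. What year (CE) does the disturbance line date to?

Total growth increments = 90 + 292 = 382.
382 − 89 = 293 growth increments lie beyond the disturbance line toward the ventral margin.
Removing the 11 false growth increments leaves 293 − 11 = 282 true growth increments beyond the disturbance line.
282 growth increments at 2 per year is 282 / 2 = 141 years.
The growth increment at the ventral margin is 1907 CE, so the disturbance line dates to 1907 − 141 = 1766 CE.

1766 CE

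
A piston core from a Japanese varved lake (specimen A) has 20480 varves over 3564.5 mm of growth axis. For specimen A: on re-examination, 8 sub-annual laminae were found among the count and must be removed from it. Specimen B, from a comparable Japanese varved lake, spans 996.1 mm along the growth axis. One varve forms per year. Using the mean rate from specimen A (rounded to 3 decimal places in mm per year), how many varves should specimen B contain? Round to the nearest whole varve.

Specimen A: correcting the raw count gives 20480 − 8 = 20472 true varves.
A: Mean rate = 3564.5 mm / 20472 years ≈ 0.174 mm/year.
B spans 996.1 / 0.174 = 5724.71 years ≈ 5725 varves.

5725 varves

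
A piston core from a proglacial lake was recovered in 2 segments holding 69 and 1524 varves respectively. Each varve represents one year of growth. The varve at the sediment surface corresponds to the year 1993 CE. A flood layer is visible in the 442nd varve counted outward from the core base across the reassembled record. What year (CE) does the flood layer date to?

842 CE

Total varves = 69 + 1524 = 1593.
1593 − 442 = 1151 varves lie beyond the flood layer toward the sediment surface.
The varve at the sediment surface is 1993 CE, so the flood layer dates to 1993 − 1151 = 842 CE.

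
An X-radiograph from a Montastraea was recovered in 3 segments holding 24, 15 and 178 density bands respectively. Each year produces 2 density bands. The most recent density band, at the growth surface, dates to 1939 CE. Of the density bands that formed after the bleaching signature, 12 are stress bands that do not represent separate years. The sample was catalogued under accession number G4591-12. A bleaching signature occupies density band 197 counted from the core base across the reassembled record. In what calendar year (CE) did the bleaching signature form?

1935 CE

Total density bands = 24 + 15 + 178 = 217.
Between density band 197 and the growth surface there are 217 − 197 = 20 density bands.
Removing the 12 false density bands leaves 20 − 12 = 8 true density bands beyond the bleaching signature.
With 2 density bands per year, 8 / 2 = 4 years.
1939 − 4 = 1935 CE.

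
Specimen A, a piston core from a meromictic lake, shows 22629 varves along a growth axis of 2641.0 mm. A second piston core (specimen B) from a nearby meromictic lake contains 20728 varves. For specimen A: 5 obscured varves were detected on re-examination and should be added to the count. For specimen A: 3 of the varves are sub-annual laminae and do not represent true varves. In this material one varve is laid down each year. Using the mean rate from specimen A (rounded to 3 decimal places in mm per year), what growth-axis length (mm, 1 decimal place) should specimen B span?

Specimen A: after corrections the count is 22629 − 3 + 5 = 22631 varves.
A: 2641.0 mm over 22631 years gives 2641.0 / 22631 ≈ 0.117 mm per year.
Length of B = 0.117 × 20728 = 2425.2 mm.

2425.2 mm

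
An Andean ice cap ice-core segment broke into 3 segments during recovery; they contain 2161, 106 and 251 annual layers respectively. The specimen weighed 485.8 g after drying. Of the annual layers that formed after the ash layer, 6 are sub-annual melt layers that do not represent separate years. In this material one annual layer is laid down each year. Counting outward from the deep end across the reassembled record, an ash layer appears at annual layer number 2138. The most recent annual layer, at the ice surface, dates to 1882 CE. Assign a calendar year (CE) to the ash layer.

Total annual layers = 2161 + 106 + 251 = 2518.
The ash layer sits at annual layer 2138 from the deep end, so 2518 − 2138 = 380 annual layers formed after it.
Excluding 6 false annual layers: 380 − 6 = 374.
1882 − 374 = 1508 CE.

1508 CE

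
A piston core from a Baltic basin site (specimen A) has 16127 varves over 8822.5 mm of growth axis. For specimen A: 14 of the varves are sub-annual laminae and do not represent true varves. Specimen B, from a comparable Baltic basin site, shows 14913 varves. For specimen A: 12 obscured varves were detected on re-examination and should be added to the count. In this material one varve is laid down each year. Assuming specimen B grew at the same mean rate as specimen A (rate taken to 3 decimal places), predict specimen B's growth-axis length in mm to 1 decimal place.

Specimen A: adjusted count: 16127 − 14 + 12 = 16125 varves.
A: Mean rate = 8822.5 mm / 16125 years ≈ 0.547 mm per year.
For B, 0.547 mm/year × 14913 years = 8157.4 mm.

8157.4 mm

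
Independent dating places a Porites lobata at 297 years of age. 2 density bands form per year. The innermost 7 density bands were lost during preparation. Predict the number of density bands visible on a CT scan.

587 density bands

Expected density bands: 297 × 2 = 594.
Subtracting the 7 density bands not captured gives 594 − 7 = 587 density bands in the record.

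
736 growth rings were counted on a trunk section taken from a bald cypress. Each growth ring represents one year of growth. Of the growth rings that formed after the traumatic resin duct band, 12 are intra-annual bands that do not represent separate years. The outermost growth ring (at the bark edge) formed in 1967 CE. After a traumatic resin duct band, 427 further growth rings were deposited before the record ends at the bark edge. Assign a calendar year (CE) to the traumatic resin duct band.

1552 CE

427 growth rings post-date the traumatic resin duct band.
Excluding 12 false growth rings: 427 − 12 = 415.
1967 − 415 = 1552 CE.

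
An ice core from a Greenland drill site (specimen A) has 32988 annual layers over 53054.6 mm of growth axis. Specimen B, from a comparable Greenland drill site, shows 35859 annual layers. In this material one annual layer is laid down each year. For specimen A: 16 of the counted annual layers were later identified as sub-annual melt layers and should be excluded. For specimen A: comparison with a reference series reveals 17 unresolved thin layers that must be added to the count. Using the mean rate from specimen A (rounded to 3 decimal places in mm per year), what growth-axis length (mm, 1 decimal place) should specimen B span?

Specimen A: correcting the raw count gives 32988 − 16 + 17 = 32989 true annual layers.
A: Mean rate = 53054.6 mm / 32989 years ≈ 1.608 mm per year.
Length of B = 1.608 × 35859 = 57661.3 mm.

57661.3 mm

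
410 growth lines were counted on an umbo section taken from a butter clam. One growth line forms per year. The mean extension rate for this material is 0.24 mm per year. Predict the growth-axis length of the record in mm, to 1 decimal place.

The record spans 410 years at 0.24 mm per year.
410 years at 0.24 mm/year gives 0.24 × 410 = 98.4 mm.

98.4 mm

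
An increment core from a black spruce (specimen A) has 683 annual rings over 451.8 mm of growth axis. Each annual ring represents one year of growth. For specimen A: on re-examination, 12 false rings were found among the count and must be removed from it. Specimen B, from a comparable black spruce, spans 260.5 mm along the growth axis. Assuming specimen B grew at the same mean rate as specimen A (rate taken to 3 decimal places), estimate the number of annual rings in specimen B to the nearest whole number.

387 annual rings

Specimen A: adjusted count: 683 − 12 = 671 annual rings.
A: Extension rate ≈ 451.8 / 671 = 0.673 mm/yr.
Specimen B: 260.5 mm / 0.673 mm per year = 387.07 years ≈ 387 annual rings.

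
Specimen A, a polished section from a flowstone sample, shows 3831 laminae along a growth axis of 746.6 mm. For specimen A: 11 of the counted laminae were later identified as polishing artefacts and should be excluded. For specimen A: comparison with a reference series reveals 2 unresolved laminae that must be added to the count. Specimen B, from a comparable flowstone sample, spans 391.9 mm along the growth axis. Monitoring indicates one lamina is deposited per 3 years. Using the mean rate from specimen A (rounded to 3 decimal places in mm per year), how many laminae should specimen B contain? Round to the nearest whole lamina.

2010 laminae

Specimen A: after corrections the count is 3831 − 11 + 2 = 3822 laminae.
Specimen A: 3822 laminae at 3 years each span 3822 × 3 = 11466 years.
A: Mean rate = 746.6 mm / 11466 years ≈ 0.065 mm per year.
Specimen B: 391.9 mm / 0.065 mm per year = 6029.23 years; at 3 years per lamina that is 6029.23 / 3 ≈ 2010 laminae.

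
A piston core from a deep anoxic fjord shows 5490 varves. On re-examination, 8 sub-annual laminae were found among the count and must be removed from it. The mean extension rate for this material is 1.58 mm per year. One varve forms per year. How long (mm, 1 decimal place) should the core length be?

After corrections the count is 5490 − 8 = 5482 varves.
Length ≈ 1.58 × 5482 = 8661.6 mm.

8661.6 mm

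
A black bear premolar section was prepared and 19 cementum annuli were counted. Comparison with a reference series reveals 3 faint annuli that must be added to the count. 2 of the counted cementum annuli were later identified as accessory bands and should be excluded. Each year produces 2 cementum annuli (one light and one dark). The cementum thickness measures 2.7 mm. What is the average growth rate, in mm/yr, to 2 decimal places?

0.27 mm/yr

After corrections the count is 19 − 2 + 3 = 20 cementum annuli.
20 cementum annuli at 2 per year is 20 / 2 = 10 years.
Mean rate = 2.7 mm / 10 years ≈ 0.27 mm/yr.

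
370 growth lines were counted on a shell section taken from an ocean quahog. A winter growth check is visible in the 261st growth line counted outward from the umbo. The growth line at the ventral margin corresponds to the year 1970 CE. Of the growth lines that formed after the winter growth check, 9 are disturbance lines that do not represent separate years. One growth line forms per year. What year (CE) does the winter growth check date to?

The winter growth check sits at growth line 261 from the umbo, so 370 − 261 = 109 growth lines formed after it.
Excluding 9 false growth lines: 109 − 9 = 100.
1970 − 100 = 1870 CE.

1870 CE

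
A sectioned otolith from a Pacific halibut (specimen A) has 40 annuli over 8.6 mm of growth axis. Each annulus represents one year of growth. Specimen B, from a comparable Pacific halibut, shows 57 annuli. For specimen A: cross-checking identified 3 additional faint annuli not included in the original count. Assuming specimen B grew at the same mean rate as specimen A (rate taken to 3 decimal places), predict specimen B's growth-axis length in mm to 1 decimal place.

11.4 mm

Specimen A: adjusted count: 40 + 3 = 43 annuli.
A: 8.6 mm over 43 years gives 8.6 / 43 ≈ 0.200 mm/yr.
Length of B = 0.200 × 57 = 11.4 mm.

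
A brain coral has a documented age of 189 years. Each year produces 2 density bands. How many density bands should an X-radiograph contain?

378 density bands

Expected density bands: 189 × 2 = 378.
So 378 density bands should be present.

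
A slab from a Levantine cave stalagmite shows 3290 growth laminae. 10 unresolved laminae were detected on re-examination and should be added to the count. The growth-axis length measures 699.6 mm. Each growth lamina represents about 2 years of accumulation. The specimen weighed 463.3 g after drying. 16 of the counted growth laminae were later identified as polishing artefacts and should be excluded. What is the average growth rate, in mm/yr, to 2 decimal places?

0.11 mm/yr

True growth lamina count = 3290 − 16 + 10 = 3284.
At 2 years per growth lamina, 3284 × 2 = 6568 years.
Extension rate ≈ 699.6 / 6568 = 0.11 mm/yr.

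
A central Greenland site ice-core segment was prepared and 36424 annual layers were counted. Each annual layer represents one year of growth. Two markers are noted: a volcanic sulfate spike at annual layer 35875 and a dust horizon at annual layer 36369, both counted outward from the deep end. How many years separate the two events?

36369 − 35875 = 494 annual layers lie between the two events.
That is 494 years at one annual layer per year.

494 years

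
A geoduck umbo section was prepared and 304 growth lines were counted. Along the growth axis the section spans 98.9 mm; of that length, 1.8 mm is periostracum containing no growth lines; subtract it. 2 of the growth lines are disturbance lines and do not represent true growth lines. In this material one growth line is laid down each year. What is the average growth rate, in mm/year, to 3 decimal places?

0.322 mm/year

Correcting the raw count gives 304 − 2 = 302 true growth lines.
Net length = 98.9 − 1.8 = 97.1 mm.
Extension rate ≈ 97.1 / 302 = 0.322 mm/year.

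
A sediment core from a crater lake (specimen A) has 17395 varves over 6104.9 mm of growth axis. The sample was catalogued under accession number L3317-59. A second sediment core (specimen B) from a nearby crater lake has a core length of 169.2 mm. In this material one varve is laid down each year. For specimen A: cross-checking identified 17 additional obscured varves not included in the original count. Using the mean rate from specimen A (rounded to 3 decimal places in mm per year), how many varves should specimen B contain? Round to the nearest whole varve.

482 varves

Specimen A: after corrections the count is 17395 + 17 = 17412 varves.
A: Extension rate ≈ 6104.9 / 17412 = 0.351 mm/year.
For B, 169.2 / 0.351 = 482.05 years ≈ 482 varves.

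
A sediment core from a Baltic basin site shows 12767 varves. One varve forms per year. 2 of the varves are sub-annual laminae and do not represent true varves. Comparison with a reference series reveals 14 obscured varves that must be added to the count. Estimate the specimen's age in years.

12779 years

Adjusted count: 12767 − 2 + 14 = 12779 varves.
One varve per year makes the duration 12779 years.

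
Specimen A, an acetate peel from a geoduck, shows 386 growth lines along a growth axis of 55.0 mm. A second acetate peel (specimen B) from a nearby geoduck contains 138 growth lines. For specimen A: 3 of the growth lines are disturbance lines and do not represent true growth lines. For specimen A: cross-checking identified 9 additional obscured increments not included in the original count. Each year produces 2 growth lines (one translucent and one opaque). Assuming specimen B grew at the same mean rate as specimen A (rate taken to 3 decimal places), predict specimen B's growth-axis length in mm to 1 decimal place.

19.4 mm

Specimen A: adjusted count: 386 − 3 + 9 = 392 growth lines.
Specimen A: 392 growth lines at 2 per year is 392 / 2 = 196 years.
A: 55.0 mm over 196 years gives 55.0 / 196 ≈ 0.281 mm/year.
Specimen B: with 2 growth lines per year, 138 / 2 = 69 years. Length of B = 0.281 × 69 = 19.4 mm.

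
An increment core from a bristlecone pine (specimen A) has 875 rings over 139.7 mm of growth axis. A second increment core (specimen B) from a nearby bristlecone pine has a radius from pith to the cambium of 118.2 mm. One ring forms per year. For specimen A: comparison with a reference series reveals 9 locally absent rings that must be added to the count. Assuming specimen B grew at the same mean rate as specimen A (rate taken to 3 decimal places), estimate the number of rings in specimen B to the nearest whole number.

748 rings

Specimen A: true ring count = 875 + 9 = 884.
A: Extension rate ≈ 139.7 / 884 = 0.158 mm/yr.
For B, 118.2 / 0.158 = 748.10 years ≈ 748 rings.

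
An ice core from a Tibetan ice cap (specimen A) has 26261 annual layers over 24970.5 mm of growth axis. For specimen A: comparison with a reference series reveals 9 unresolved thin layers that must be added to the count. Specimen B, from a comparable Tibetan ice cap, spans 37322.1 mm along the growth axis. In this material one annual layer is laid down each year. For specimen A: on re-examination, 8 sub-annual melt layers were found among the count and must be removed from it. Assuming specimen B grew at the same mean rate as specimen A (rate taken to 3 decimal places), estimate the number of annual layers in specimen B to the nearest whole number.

Specimen A: after corrections the count is 26261 − 8 + 9 = 26262 annual layers.
A: Extension rate ≈ 24970.5 / 26262 = 0.951 mm/yr.
For B, 37322.1 / 0.951 = 39245.11 years ≈ 39245 annual layers.

39245 annual layers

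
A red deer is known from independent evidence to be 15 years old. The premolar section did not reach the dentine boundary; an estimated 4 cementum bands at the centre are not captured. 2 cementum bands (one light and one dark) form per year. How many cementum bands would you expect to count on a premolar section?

With 2 cementum bands per year, 15 years would produce 15 × 2 = 30 cementum bands.
Subtracting the 4 cementum bands not captured gives 30 − 4 = 26 cementum bands in the record.

26 cementum bands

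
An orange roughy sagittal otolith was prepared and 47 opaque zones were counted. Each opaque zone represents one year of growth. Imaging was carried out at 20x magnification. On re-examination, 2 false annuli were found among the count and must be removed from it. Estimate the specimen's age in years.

45 years

True opaque zone count = 47 − 2 = 45.
At one opaque zone per year, that is 45 years.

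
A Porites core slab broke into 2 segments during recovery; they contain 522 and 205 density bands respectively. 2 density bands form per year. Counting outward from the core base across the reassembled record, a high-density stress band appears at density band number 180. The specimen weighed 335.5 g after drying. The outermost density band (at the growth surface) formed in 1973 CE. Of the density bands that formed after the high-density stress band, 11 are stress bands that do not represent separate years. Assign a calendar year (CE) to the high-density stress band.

1705 CE

Total density bands = 522 + 205 = 727.
727 − 180 = 547 density bands lie beyond the high-density stress band toward the growth surface.
Removing the 11 false density bands leaves 547 − 11 = 536 true density bands beyond the high-density stress band.
With 2 density bands per year, 536 / 2 = 268 years.
1973 − 268 = 1705 CE.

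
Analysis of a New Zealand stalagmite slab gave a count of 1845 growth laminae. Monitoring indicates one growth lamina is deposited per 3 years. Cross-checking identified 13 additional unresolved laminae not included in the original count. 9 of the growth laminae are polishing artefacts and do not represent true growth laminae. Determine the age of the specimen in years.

True growth lamina count = 1845 − 9 + 13 = 1849.
1849 growth laminae at 3 years each span 1849 × 3 = 5547 years.

5547 years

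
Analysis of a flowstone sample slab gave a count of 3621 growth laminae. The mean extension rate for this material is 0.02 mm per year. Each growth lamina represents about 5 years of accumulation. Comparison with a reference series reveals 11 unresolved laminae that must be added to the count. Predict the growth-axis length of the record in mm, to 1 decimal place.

363.2 mm

Adjusted count: 3621 + 11 = 3632 growth laminae.
Multiplying by 5 years per growth lamina: 3632 × 5 = 18160 years.
18160 years at 0.02 mm/year gives 0.02 × 18160 = 363.2 mm.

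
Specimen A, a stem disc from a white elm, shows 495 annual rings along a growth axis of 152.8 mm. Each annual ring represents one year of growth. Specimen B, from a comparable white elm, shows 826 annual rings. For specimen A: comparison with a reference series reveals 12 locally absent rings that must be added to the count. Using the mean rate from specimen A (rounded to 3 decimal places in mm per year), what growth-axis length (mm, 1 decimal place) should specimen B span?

Specimen A: correcting the raw count gives 495 + 12 = 507 true annual rings.
A: Extension rate ≈ 152.8 / 507 = 0.301 mm per year.
B's length ≈ 0.301 × 826 = 248.6 mm.

248.6 mm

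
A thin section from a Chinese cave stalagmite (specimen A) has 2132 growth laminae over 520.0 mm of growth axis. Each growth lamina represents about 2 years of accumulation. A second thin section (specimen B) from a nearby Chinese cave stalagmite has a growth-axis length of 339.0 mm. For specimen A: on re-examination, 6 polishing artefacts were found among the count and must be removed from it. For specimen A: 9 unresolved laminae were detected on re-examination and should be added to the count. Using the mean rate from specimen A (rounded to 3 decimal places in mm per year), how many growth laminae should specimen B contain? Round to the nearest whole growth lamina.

1389 growth laminae

Specimen A: correcting the raw count gives 2132 − 6 + 9 = 2135 true growth laminae.
Specimen A: at 2 years per growth lamina, 2135 × 2 = 4270 years.
A: Mean rate = 520.0 mm / 4270 years ≈ 0.122 mm per year.
Specimen B: 339.0 mm / 0.122 mm per year = 2778.69 years; at 2 years per growth lamina that is 2778.69 / 2 ≈ 1389 growth laminae.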